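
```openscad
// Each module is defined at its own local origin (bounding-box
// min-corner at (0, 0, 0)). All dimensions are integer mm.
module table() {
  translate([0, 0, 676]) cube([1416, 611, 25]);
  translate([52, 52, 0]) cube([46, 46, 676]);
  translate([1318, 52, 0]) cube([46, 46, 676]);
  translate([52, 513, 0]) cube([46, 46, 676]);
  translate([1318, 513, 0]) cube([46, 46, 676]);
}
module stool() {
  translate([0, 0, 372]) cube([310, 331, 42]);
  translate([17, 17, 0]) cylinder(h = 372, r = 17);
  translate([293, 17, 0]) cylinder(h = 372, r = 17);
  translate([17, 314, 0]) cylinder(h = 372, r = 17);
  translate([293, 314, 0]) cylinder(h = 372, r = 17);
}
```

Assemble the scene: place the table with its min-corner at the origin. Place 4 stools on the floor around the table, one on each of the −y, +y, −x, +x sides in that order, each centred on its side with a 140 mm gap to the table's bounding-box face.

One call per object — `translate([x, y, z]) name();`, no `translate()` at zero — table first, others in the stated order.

table();
translate([553, -471, 0]) stool();
translate([553, 751, 0]) stool();
translate([-450, 140, 0]) stool();
translate([1556, 140, 0]) stool();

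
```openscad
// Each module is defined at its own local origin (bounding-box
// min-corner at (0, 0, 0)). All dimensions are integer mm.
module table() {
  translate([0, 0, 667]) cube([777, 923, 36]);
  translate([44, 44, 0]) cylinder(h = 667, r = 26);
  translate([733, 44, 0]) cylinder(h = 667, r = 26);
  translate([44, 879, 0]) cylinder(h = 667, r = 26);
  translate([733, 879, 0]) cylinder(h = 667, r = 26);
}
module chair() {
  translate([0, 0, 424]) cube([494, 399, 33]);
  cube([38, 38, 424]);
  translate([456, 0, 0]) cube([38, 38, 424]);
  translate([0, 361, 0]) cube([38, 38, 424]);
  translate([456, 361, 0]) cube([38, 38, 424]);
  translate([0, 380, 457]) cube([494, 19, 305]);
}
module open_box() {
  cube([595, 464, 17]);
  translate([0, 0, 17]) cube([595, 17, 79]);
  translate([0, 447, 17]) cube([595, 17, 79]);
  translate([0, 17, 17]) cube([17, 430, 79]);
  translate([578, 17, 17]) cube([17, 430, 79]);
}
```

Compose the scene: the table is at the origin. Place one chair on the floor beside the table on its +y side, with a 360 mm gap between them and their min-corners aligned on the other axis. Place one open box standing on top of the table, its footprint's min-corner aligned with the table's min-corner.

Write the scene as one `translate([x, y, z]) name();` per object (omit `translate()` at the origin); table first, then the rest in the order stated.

table();
translate([0, 1283, 0]) chair();
translate([0, 0, 703]) open_box();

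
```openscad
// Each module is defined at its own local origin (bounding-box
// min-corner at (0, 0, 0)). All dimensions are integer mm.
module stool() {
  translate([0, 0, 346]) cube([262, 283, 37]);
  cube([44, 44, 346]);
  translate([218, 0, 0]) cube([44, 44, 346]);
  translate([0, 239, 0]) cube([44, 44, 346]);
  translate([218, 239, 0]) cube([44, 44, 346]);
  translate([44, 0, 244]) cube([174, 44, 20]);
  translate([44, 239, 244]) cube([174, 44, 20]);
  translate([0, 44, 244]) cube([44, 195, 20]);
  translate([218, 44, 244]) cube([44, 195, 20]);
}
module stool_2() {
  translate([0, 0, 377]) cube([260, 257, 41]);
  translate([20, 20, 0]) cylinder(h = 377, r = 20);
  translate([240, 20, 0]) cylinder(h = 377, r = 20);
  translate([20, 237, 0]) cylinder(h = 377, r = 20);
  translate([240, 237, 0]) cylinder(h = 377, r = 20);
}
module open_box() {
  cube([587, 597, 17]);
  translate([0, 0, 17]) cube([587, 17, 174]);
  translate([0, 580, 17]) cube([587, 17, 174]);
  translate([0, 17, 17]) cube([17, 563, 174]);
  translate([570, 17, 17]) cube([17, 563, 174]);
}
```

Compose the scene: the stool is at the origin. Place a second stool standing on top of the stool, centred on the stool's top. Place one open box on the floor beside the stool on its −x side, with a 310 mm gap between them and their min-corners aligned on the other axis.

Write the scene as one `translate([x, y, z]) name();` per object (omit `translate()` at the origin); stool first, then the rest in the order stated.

stool();
translate([1, 13, 383]) stool_2();
translate([-897, 0, 0]) open_box();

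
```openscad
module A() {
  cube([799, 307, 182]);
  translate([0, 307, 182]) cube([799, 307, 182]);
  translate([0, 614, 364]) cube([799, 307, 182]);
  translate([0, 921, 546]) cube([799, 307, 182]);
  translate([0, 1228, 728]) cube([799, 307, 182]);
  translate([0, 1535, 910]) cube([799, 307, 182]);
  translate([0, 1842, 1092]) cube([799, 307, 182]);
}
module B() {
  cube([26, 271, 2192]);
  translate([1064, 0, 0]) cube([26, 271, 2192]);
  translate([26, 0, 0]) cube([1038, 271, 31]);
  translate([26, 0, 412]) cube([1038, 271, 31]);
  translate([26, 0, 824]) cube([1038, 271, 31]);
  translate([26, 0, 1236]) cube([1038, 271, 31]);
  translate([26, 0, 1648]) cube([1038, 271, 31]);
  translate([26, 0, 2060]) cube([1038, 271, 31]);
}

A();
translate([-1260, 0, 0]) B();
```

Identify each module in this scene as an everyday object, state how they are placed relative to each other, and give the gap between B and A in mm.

A is a staircase. B is a bookshelf. The bookshelf is on the floor beside the staircase on its −x side. The gap between the bookshelf and the staircase is 170 mm.

The bookshelf's nearest face is 170 mm from the staircase's −x face.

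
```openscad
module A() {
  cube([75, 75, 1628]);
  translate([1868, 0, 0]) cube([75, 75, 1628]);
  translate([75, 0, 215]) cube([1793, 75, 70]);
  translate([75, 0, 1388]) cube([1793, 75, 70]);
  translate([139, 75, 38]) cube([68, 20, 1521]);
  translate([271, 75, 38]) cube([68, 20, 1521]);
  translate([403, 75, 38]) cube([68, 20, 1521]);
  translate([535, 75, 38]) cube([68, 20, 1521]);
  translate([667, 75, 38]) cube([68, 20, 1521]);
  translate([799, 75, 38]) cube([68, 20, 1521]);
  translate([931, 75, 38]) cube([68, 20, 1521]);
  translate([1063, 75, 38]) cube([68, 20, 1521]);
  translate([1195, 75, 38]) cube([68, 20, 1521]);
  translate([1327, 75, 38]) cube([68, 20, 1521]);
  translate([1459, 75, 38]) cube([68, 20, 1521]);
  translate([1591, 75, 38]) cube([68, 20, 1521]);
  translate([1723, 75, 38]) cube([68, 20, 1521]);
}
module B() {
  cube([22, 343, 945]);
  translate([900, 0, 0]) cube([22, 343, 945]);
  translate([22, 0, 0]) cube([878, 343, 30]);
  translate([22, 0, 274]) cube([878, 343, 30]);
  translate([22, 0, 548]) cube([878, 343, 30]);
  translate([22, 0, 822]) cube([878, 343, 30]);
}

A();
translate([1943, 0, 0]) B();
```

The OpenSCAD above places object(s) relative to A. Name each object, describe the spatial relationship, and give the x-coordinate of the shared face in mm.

A is a fence section. B is a bookshelf. The bookshelf is against the fence section's +x side, with their −y faces flush. The x-coordinate of the shared face is 1943 mm.

The fence section's +x face and the bookshelf's −x face are both at x = 1943 mm.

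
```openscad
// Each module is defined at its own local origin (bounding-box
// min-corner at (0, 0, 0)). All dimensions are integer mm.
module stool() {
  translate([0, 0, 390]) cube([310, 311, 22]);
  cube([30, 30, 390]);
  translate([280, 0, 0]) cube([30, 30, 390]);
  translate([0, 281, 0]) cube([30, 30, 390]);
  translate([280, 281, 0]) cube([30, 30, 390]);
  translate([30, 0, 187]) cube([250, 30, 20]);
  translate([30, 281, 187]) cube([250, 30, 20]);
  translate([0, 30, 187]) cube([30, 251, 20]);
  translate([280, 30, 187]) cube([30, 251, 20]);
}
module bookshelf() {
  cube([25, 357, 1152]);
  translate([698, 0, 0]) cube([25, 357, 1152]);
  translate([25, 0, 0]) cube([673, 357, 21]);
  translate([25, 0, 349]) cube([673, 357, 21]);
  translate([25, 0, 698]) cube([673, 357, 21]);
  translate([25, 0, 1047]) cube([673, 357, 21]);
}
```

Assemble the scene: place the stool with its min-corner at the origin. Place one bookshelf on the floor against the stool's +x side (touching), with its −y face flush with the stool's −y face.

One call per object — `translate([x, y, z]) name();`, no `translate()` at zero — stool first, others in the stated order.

stool();
translate([310, 0, 0]) bookshelf();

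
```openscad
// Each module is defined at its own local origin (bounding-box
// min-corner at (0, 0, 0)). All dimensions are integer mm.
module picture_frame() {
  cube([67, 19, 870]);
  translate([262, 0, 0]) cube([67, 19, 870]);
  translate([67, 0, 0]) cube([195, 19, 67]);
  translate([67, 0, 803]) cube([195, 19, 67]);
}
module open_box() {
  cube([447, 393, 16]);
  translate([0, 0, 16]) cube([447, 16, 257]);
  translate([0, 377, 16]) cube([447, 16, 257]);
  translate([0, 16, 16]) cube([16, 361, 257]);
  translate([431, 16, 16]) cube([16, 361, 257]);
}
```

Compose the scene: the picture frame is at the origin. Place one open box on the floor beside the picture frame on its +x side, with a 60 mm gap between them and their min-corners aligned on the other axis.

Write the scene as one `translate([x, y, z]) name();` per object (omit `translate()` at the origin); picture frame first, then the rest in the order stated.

picture_frame();
translate([389, 0, 0]) open_box();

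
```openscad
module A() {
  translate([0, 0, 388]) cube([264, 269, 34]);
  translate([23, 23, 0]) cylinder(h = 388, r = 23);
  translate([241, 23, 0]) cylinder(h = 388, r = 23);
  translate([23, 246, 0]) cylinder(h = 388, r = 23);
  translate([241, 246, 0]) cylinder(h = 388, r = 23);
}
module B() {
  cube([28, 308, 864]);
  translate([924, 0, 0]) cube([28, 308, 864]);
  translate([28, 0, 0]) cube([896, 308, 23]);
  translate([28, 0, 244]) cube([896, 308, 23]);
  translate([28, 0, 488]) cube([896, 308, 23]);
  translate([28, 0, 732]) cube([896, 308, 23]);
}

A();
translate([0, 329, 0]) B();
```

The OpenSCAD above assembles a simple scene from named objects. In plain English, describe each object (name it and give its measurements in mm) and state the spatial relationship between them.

A is a simple wooden stool: a rectangular seat 264 mm (x) by 269 mm (y), 34 mm thick, top face at z = 422 mm, on four round legs, each 46 mm in diameter. The legs rest on z = 0, each leg's axis is inset half a diameter from the nearest pair of seat edges (so the leg's bounding box is flush with the corner).

B is an open bookshelf. Two side panels, each 28 mm thick, 308 mm deep and 864 mm tall, stand 952 mm apart (outside-to-outside). Between them sit 4 shelves, each 23 mm thick and 308 mm deep, spanning the full gap between the sides. The bottom shelf rests on the floor (its underside at z = 0) and the clear gap between one shelf's top and the next shelf's underside is 221 mm.

The bookshelf is on the floor beside the stool on its +y side.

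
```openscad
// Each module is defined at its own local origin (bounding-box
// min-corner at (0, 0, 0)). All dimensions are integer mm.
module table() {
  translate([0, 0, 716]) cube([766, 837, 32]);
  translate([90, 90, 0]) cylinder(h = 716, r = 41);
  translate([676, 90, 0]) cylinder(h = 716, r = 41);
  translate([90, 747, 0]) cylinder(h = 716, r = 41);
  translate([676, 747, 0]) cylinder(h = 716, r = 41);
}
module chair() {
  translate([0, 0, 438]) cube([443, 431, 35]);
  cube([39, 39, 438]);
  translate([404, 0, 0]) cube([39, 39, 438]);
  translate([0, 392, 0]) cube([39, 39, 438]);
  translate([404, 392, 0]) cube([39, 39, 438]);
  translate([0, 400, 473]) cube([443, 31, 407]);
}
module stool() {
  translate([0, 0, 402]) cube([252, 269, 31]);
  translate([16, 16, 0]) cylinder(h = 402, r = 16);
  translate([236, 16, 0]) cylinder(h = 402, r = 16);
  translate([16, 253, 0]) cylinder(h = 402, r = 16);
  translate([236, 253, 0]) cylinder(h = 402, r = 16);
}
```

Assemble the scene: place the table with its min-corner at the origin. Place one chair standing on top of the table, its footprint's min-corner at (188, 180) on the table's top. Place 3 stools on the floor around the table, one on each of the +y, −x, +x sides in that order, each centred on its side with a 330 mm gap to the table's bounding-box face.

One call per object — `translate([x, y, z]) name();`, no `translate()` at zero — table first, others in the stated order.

table();
translate([188, 180, 748]) chair();
translate([257, 1167, 0]) stool();
translate([-582, 284, 0]) stool();
translate([1096, 284, 0]) stool();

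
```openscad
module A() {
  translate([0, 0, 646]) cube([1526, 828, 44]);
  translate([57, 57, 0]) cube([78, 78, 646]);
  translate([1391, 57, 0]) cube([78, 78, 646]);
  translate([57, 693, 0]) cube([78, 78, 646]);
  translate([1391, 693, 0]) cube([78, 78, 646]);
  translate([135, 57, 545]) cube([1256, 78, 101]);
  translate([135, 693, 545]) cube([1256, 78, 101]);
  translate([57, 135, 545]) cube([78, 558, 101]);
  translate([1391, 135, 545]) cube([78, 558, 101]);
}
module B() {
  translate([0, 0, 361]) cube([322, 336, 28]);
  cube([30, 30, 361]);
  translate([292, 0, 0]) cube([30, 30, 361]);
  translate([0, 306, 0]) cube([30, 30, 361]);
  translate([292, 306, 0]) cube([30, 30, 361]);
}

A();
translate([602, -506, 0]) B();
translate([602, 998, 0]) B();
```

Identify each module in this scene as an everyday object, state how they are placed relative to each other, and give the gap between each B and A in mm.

Each stool's nearest face is 170 mm from the table's bounding box.

A is a table. B is a stool. Two stools sit around the table at the −y, +y sides. The gap between each stool and the table is 170 mm.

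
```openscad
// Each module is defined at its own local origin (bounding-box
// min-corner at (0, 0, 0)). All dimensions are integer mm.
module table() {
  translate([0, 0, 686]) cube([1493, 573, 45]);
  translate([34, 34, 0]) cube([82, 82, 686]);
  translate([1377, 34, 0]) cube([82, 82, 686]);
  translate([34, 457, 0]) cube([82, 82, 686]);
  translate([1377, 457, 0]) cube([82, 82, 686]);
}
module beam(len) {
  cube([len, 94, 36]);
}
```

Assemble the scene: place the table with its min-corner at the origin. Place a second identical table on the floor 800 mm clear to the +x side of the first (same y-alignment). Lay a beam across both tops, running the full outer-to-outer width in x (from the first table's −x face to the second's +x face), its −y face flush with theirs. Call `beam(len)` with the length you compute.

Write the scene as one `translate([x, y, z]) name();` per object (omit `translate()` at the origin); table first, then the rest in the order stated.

table();
translate([2293, 0, 0]) table();
translate([0, 0, 731]) beam(3786);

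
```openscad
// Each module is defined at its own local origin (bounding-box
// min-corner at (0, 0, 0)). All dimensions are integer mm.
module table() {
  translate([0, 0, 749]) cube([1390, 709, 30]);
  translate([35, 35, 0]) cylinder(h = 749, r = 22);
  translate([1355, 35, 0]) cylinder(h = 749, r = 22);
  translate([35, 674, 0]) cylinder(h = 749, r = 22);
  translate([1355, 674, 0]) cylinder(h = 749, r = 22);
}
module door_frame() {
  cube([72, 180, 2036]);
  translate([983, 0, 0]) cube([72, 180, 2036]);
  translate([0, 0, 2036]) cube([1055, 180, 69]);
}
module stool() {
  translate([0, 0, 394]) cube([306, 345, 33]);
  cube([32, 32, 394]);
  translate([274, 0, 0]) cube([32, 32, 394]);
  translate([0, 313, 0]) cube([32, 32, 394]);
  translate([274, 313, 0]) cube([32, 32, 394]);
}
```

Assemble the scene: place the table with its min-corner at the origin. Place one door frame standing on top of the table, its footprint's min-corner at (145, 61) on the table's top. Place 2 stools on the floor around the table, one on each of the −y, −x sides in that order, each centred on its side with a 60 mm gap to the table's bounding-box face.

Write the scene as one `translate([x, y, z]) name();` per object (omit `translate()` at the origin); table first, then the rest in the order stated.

table();
translate([145, 61, 779]) door_frame();
translate([542, -405, 0]) stool();
translate([-366, 182, 0]) stool();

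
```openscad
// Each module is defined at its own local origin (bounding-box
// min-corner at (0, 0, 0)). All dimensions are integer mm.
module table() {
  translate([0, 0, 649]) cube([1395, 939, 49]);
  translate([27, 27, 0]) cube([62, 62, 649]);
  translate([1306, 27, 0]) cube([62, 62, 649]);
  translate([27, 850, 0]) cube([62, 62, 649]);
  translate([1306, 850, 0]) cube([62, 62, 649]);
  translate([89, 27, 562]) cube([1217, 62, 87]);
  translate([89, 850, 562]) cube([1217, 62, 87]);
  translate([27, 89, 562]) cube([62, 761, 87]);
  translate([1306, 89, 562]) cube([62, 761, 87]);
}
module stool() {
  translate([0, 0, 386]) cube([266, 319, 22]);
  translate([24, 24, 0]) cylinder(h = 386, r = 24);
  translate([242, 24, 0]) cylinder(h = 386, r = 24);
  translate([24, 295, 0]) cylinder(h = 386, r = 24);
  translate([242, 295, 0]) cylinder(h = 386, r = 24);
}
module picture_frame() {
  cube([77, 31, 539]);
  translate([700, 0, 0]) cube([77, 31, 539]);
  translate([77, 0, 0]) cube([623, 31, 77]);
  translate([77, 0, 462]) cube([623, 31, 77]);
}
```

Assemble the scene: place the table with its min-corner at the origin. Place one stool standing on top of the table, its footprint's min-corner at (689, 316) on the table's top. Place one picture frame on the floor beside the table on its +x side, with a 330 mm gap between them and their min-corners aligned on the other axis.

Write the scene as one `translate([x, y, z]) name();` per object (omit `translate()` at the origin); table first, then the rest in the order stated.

table();
translate([689, 316, 698]) stool();
translate([1725, 0, 0]) picture_frame();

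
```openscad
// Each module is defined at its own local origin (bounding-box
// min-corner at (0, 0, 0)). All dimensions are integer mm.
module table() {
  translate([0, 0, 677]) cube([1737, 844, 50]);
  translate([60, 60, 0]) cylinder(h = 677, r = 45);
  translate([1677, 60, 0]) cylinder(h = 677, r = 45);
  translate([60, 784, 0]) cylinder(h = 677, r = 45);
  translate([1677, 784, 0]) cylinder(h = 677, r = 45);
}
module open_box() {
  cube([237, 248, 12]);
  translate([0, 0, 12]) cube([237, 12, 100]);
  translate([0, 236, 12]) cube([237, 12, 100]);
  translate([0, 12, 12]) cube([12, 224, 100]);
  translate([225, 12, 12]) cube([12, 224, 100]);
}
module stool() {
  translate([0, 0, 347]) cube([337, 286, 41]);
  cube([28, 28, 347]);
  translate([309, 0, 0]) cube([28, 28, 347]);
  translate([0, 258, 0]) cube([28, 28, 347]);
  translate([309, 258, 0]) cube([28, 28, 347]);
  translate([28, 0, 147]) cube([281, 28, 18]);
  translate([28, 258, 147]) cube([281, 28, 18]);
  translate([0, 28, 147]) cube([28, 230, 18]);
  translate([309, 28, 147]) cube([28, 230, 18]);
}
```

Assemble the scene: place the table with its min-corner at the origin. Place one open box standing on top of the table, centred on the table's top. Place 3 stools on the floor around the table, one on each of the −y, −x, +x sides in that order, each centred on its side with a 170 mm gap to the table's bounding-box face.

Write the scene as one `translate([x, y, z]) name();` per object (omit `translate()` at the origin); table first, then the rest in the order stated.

table();
translate([750, 298, 727]) open_box();
translate([700, -456, 0]) stool();
translate([-507, 279, 0]) stool();
translate([1907, 279, 0]) stool();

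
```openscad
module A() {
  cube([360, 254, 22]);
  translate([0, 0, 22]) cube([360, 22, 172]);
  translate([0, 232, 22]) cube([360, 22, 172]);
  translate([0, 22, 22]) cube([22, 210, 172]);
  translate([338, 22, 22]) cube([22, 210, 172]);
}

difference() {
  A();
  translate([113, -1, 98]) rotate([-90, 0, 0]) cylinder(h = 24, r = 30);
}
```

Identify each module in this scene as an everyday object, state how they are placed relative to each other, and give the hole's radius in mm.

The subtracted cylinder has r = 30 mm.

A is an open box. The open box has a circular hole through its front wall. The hole's radius is 30 mm.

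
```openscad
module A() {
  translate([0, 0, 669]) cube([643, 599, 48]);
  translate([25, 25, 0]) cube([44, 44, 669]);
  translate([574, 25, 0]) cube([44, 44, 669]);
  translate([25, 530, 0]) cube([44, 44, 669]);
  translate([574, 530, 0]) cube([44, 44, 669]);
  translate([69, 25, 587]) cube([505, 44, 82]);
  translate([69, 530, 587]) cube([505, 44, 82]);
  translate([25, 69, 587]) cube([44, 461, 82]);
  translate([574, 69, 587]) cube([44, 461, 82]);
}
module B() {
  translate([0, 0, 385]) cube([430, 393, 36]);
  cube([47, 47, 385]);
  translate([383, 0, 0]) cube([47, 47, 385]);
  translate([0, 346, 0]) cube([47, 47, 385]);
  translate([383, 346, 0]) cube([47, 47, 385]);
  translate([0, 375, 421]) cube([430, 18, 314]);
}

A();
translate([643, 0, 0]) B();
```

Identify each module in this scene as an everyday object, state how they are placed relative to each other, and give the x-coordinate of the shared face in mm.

The table's +x face and the chair's −x face are both at x = 643 mm.

A is a table. B is a chair. The chair is against the table's +x side, with their −y faces flush. The x-coordinate of the shared face is 643 mm.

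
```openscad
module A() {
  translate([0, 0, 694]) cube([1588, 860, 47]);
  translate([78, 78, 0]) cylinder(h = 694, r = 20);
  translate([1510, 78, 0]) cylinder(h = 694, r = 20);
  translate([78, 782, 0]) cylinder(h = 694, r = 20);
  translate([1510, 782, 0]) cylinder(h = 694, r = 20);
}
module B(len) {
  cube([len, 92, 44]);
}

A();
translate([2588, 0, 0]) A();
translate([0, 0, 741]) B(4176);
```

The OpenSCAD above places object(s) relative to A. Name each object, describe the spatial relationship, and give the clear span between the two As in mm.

Second table starts at x = 2588; first ends at x = 1588; clear span = 2588 − 1588 = 1000 mm.

A is a table. B is a beam. A beam spans the tops of two tables. The clear span between the two tables is 1000 mm.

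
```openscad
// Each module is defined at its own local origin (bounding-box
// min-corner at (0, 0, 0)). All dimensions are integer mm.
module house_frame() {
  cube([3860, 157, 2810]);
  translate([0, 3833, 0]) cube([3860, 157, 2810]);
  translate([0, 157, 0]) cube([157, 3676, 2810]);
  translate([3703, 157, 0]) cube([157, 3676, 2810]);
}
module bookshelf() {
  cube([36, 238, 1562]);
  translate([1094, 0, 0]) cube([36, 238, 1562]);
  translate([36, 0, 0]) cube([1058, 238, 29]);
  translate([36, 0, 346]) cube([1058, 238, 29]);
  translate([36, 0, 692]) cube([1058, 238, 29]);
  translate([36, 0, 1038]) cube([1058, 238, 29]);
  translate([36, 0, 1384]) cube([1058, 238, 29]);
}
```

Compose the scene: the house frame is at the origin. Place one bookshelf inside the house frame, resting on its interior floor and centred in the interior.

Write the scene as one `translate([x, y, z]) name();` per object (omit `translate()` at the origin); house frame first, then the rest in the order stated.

house_frame();
translate([1365, 1876, 0]) bookshelf();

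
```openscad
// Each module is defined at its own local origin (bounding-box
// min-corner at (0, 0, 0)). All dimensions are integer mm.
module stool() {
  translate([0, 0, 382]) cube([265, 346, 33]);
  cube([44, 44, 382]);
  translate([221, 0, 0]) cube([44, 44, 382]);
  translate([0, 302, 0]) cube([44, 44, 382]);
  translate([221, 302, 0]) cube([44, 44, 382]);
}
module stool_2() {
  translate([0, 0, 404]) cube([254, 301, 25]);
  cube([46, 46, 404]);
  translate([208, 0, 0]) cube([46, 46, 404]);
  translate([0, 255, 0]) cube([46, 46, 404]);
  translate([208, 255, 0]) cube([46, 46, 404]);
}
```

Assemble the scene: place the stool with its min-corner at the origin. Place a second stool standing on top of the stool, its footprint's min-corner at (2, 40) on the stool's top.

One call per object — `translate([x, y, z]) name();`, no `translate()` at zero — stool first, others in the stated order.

stool();
translate([2, 40, 415]) stool_2();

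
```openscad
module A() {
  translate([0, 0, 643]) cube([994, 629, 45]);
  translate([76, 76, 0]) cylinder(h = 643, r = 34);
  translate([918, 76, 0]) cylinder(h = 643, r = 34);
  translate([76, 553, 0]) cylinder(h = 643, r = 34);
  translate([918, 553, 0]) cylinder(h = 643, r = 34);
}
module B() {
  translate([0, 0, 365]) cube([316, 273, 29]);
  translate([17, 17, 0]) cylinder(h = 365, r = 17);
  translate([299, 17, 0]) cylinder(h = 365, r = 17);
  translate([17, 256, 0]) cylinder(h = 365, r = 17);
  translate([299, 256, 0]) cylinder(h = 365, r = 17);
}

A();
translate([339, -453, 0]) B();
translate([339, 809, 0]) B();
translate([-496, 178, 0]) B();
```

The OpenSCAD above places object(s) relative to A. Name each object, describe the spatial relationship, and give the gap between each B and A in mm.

Each stool's nearest face is 180 mm from the table's bounding box.

A is a table. B is a stool. Three stools sit around the table at the −y, +y, −x sides. The gap between each stool and the table is 180 mm.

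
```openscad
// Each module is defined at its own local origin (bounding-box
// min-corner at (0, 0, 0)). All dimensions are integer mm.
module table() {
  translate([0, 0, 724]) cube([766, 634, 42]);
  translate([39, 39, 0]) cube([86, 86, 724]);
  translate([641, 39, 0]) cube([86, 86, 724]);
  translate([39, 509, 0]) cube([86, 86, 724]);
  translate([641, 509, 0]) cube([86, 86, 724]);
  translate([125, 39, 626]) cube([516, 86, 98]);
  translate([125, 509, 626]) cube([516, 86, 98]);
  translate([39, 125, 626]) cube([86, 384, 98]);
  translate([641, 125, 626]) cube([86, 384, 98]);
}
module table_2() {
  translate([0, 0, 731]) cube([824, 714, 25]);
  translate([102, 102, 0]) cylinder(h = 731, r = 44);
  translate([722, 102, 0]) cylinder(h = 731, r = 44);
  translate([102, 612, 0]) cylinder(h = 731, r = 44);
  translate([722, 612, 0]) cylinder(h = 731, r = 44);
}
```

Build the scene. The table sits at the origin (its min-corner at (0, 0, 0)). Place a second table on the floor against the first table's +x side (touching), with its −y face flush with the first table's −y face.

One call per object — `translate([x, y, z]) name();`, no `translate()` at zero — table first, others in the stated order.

table();
translate([766, 0, 0]) table_2();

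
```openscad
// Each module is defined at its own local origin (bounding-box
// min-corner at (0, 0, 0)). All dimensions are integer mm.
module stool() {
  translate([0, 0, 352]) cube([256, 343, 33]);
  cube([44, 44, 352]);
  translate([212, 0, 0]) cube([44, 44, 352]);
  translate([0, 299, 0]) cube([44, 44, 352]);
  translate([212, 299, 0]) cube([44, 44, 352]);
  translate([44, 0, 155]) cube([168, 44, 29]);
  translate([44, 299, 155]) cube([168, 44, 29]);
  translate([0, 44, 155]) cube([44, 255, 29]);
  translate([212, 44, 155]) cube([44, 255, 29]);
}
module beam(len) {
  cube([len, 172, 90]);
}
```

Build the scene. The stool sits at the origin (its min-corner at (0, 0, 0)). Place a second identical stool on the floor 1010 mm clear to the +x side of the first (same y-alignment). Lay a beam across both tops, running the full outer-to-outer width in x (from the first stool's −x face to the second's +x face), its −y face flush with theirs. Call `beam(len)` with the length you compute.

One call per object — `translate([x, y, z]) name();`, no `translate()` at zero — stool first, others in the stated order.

stool();
translate([1266, 0, 0]) stool();
translate([0, 0, 385]) beam(1522);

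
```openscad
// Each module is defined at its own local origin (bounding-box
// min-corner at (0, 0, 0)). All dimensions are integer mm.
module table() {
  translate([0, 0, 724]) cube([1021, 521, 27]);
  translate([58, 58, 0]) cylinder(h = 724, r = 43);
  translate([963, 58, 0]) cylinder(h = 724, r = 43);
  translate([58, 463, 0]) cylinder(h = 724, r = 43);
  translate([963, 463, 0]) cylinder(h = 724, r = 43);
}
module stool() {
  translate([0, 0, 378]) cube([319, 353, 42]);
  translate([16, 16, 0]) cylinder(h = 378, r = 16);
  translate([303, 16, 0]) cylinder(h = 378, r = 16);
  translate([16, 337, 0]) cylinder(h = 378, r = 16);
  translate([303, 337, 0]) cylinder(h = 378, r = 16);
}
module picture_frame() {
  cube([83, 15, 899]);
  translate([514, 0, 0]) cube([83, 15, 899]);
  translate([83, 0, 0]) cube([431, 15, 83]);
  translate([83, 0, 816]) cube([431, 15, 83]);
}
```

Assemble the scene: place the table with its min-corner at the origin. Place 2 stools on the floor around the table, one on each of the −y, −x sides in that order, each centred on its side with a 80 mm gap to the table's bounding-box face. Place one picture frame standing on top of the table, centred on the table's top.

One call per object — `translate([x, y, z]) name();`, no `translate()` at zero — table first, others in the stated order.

table();
translate([351, -433, 0]) stool();
translate([-399, 84, 0]) stool();
translate([212, 253, 751]) picture_frame();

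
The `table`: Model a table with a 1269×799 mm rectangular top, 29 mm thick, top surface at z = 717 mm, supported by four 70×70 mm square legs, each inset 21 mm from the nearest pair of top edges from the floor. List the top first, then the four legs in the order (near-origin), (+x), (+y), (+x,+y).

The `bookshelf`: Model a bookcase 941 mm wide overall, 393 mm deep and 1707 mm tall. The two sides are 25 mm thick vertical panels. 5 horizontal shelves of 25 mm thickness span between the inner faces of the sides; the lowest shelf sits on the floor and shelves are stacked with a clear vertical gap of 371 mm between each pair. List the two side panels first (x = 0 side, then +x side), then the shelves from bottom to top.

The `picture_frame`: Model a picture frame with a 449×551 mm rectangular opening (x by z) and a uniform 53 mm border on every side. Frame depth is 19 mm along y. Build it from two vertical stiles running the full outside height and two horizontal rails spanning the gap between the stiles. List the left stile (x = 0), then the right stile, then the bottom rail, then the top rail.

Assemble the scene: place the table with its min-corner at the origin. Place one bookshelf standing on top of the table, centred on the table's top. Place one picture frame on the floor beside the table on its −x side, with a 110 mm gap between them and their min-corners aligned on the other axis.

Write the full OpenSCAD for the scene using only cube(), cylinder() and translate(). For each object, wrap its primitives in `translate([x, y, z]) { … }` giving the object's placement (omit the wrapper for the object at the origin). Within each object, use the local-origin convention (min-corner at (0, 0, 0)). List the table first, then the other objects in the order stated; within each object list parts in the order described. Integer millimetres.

translate([0, 0, 688]) cube([1269, 799, 29]);
translate([21, 21, 0]) cube([70, 70, 688]);
translate([1178, 21, 0]) cube([70, 70, 688]);
translate([21, 708, 0]) cube([70, 70, 688]);
translate([1178, 708, 0]) cube([70, 70, 688]);
translate([164, 203, 717]) {
  cube([25, 393, 1707]);
  translate([916, 0, 0]) cube([25, 393, 1707]);
  translate([25, 0, 0]) cube([891, 393, 25]);
  translate([25, 0, 396]) cube([891, 393, 25]);
  translate([25, 0, 792]) cube([891, 393, 25]);
  translate([25, 0, 1188]) cube([891, 393, 25]);
  translate([25, 0, 1584]) cube([891, 393, 25]);
}
translate([-665, 0, 0]) {
  cube([53, 19, 657]);
  translate([502, 0, 0]) cube([53, 19, 657]);
  translate([53, 0, 0]) cube([449, 19, 53]);
  translate([53, 0, 604]) cube([449, 19, 53]);
}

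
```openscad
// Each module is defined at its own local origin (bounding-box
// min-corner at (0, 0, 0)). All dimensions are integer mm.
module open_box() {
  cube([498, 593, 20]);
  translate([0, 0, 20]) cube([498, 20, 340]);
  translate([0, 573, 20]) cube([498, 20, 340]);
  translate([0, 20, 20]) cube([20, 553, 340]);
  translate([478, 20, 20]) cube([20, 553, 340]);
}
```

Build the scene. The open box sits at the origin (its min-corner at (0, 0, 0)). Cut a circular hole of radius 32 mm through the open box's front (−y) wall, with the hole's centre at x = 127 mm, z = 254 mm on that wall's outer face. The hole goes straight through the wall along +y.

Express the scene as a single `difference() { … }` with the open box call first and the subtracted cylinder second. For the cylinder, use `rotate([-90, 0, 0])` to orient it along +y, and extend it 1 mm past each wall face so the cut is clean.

difference() {
  open_box();
  translate([127, -1, 254]) rotate([-90, 0, 0]) cylinder(h = 22, r = 32);
}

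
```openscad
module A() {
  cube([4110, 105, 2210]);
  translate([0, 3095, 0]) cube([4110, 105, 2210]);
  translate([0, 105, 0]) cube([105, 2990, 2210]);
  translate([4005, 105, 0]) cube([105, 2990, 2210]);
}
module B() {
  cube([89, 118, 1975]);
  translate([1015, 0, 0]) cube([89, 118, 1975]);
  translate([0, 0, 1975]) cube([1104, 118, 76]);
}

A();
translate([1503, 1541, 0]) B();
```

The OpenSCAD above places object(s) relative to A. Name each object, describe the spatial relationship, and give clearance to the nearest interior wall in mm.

Clearances: x = 1398, y = 1436; minimum 1398 mm.

A is a house frame. B is a door frame. The door frame sits inside the house frame, centred. The clearance to the nearest interior wall is 1398 mm.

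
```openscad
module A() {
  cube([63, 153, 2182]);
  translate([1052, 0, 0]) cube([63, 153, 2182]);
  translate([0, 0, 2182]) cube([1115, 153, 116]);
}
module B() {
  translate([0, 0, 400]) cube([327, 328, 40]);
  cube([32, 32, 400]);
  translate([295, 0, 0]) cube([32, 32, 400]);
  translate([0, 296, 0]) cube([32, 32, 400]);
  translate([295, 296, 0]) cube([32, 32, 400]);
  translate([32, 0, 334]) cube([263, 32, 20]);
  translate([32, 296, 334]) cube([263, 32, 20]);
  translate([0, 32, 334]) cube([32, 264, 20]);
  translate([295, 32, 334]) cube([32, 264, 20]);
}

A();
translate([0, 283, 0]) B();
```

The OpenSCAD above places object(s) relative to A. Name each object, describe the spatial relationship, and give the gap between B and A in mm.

The stool's nearest face is 130 mm from the door frame's +y face.

A is a door frame. B is a stool. The stool is on the floor beside the door frame on its +y side. The gap between the stool and the door frame is 130 mm.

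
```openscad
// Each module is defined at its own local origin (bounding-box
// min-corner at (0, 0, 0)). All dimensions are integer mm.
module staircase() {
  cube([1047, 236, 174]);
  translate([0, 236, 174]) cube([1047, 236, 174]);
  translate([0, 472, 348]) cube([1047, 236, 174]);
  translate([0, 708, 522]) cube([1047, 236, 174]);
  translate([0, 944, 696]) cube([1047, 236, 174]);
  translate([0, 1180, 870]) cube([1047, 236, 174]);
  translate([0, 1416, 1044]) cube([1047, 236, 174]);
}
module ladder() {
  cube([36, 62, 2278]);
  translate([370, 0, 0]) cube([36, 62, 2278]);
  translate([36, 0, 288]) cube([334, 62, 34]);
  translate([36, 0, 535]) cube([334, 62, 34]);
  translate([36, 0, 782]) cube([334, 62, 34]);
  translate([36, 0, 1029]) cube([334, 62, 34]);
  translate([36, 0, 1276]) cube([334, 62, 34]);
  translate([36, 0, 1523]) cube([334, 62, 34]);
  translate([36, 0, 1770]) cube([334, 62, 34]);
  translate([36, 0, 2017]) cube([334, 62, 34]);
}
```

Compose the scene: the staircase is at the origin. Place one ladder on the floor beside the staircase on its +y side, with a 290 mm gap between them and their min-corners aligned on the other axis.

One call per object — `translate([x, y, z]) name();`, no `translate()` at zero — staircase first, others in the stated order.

staircase();
translate([0, 1942, 0]) ladder();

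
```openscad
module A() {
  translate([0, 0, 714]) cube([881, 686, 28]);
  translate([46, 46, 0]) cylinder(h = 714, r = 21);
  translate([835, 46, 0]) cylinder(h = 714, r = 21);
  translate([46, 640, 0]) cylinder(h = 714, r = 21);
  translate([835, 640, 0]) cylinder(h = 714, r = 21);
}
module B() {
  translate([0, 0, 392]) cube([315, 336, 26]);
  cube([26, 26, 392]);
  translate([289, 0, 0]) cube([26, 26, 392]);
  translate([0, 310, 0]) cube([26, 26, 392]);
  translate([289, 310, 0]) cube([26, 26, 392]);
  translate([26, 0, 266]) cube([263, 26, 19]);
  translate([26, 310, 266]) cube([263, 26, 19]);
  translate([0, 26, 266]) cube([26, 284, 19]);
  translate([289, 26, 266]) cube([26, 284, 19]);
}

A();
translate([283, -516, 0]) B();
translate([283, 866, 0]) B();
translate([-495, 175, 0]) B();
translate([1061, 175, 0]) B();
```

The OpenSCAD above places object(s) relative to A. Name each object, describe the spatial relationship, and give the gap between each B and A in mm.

Each stool's nearest face is 180 mm from the table's bounding box.

A is a table. B is a stool. Four stools sit around the table at the −y, +y, −x, +x sides. The gap between each stool and the table is 180 mm.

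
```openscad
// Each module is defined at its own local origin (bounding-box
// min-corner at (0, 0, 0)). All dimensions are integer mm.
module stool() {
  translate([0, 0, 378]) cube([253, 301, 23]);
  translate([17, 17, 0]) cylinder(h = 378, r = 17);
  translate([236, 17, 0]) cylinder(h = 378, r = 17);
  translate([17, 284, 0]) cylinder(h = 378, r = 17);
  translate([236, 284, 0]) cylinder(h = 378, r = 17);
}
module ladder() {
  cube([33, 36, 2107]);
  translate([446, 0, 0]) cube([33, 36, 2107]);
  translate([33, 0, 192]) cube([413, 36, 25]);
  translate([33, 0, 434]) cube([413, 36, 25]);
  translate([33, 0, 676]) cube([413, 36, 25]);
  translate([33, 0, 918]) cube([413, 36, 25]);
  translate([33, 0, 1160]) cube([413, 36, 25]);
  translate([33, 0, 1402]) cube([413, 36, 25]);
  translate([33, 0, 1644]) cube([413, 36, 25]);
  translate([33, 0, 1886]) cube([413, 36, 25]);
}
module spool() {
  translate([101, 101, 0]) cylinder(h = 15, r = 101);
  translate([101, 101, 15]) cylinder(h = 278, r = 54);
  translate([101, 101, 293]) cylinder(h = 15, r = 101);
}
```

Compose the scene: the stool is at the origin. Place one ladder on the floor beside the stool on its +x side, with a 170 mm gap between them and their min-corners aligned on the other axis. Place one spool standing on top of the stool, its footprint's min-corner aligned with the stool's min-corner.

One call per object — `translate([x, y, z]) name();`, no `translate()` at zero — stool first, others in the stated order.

stool();
translate([423, 0, 0]) ladder();
translate([0, 0, 401]) spool();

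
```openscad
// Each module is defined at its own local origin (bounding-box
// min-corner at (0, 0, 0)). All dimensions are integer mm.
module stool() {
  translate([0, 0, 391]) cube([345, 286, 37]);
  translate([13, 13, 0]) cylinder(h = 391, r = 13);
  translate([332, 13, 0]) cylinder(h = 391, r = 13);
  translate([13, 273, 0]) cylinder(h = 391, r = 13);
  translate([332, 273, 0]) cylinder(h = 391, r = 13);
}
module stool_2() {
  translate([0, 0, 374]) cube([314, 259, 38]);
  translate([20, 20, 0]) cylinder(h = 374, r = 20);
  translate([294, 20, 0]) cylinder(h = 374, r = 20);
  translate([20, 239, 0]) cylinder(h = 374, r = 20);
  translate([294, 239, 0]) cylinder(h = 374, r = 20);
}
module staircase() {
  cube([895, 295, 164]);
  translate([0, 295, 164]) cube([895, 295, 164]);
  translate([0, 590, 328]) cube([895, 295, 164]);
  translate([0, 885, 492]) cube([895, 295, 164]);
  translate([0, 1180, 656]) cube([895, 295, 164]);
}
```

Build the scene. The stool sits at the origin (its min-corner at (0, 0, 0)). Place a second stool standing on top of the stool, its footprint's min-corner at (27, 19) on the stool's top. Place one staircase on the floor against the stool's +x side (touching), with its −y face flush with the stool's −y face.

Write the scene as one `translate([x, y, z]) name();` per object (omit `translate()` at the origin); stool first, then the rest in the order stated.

stool();
translate([27, 19, 428]) stool_2();
translate([345, 0, 0]) staircase();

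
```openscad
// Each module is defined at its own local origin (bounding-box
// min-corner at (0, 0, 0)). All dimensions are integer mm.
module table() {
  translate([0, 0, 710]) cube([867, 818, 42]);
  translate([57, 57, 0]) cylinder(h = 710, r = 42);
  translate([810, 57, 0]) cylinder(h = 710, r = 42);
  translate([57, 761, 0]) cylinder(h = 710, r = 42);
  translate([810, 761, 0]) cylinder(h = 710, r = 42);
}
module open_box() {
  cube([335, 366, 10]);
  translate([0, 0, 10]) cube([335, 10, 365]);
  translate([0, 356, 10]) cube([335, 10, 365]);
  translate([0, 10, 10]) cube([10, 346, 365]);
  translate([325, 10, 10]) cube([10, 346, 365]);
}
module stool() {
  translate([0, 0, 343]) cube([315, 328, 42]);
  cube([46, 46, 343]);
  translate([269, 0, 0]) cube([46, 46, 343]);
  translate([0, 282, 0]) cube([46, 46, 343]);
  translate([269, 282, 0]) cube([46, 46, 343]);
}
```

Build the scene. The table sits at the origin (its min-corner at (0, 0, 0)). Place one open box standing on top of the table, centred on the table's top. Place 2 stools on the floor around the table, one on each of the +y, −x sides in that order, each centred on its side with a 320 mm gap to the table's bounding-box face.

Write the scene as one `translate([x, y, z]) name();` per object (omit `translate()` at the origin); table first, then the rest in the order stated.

table();
translate([266, 226, 752]) open_box();
translate([276, 1138, 0]) stool();
translate([-635, 245, 0]) stool();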